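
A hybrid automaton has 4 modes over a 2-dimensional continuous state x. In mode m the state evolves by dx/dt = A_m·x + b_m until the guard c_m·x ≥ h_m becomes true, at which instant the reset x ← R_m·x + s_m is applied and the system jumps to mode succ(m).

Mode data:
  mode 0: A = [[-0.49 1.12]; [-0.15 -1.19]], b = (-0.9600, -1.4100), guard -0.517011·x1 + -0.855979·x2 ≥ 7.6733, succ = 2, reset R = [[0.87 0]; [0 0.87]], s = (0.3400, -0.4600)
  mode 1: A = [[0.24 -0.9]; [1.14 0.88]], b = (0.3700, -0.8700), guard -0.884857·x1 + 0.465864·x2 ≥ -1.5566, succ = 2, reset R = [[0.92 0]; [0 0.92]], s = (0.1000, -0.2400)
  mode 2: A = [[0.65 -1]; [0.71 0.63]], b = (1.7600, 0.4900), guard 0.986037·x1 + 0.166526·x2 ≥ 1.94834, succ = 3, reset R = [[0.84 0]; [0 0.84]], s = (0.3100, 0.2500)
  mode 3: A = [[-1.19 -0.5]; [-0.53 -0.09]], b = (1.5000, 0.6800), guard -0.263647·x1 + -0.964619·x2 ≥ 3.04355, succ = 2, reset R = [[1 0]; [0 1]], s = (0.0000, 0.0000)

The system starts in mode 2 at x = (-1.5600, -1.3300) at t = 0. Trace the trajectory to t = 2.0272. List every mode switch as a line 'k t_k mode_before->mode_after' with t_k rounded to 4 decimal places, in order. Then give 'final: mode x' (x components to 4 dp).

1 1.0532 2->3
final: 3 2.0303 -1.6991

Mode 2: guard c·x = 1.9483 hit at Δt = 1.0532 (t = 1.0532), x⁻ = (2.3098, -1.9767) → reset → x⁺ = (2.2502, -1.4104), jump to mode 3
Mode 3: flow for 0.9740 to horizon, guard not reached → x = (2.0303, -1.6991)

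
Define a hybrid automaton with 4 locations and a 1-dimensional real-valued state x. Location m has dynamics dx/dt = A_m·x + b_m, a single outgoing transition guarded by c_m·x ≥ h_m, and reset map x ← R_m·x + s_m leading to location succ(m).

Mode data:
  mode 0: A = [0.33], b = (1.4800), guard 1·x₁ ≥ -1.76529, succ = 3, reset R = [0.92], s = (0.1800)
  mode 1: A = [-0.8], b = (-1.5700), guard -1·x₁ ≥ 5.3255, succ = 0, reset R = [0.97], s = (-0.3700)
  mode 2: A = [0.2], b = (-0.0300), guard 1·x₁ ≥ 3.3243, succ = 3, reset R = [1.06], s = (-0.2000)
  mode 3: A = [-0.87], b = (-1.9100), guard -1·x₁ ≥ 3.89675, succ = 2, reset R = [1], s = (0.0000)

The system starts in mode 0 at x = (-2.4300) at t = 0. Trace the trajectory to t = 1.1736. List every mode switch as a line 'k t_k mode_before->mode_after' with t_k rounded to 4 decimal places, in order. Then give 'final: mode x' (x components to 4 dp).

Mode 0: guard c·x = -1.7653 hit at Δt = 0.8493 (t = 0.8493), x⁻ = (-1.7653) → reset → x⁺ = (-1.4441), jump to mode 3
Mode 3: flow for 0.3243 to horizon, guard not reached → x = (-1.6288)

1 0.8493 0->3
final: 3 -1.6288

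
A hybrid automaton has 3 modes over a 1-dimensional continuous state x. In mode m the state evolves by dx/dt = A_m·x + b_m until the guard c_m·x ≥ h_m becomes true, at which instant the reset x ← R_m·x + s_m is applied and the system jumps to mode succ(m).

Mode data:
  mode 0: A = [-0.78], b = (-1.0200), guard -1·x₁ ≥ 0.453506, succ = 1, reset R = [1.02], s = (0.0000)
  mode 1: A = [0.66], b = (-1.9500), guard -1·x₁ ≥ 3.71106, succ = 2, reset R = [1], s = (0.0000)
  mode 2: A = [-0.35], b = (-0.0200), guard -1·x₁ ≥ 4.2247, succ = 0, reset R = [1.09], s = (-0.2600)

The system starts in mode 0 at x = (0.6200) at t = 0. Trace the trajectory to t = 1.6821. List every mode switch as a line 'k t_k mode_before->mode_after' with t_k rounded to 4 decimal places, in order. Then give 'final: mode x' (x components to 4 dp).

Mode 0: guard c·x = 0.4535 hit at Δt = 1.0435 (t = 1.0435), x⁻ = (-0.4535) → reset → x⁺ = (-0.4626), jump to mode 1
Mode 1: flow for 0.6386 to horizon, guard not reached → x = (-2.2539)

1 1.0435 0->1
final: 1 -2.2539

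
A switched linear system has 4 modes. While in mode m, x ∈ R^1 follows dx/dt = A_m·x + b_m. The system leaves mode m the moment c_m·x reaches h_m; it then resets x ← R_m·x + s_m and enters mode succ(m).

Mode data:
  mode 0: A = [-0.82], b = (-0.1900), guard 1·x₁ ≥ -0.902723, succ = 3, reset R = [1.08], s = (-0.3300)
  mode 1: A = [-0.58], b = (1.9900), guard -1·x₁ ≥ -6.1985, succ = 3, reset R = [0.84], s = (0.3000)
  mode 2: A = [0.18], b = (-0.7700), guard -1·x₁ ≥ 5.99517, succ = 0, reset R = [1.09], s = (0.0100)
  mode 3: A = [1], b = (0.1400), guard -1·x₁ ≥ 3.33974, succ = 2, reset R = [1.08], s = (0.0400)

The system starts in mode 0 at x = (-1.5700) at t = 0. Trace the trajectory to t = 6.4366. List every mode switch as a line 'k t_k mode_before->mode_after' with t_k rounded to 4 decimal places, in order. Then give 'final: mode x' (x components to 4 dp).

1 0.8419 0->3
2 1.8523 3->2
3 3.3505 2->0
4 6.0803 0->3
final: 3 -1.8036

Mode 0: guard c·x = -0.9027 hit at Δt = 0.8419 (t = 0.8419), x⁻ = (-0.9027) → reset → x⁺ = (-1.3049), jump to mode 3
Mode 3: guard c·x = 3.3397 hit at Δt = 1.0104 (t = 1.8523), x⁻ = (-3.3397) → reset → x⁺ = (-3.5669), jump to mode 2
Mode 2: guard c·x = 5.9952 hit at Δt = 1.4982 (t = 3.3505), x⁻ = (-5.9952) → reset → x⁺ = (-6.5247), jump to mode 0
Mode 0: guard c·x = -0.9027 hit at Δt = 2.7298 (t = 6.0803), x⁻ = (-0.9027) → reset → x⁺ = (-1.3049), jump to mode 3
Mode 3: flow for 0.3563 to horizon, guard not reached → x = (-1.8036)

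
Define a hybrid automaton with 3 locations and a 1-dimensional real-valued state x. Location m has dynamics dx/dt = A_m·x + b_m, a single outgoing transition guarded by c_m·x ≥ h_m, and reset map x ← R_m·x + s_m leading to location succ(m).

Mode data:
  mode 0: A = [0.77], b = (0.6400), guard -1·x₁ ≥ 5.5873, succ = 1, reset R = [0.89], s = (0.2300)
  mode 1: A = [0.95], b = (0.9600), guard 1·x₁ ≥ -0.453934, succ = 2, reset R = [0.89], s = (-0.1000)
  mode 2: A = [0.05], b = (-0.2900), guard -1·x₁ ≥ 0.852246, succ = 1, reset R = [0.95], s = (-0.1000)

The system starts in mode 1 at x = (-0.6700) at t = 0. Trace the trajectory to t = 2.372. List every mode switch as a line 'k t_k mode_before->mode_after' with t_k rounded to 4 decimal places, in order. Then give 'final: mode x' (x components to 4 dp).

Mode 1: guard c·x = -0.4539 hit at Δt = 0.5172 (t = 0.5172), x⁻ = (-0.4539) → reset → x⁺ = (-0.5040), jump to mode 2
Mode 2: guard c·x = 0.8522 hit at Δt = 1.0754 (t = 1.5926), x⁻ = (-0.8522) → reset → x⁺ = (-0.9096), jump to mode 1
Mode 1: flow for 0.7794 to horizon, guard not reached → x = (-0.7990)

1 0.5172 1->2
2 1.5926 2->1
final: 1 -0.7990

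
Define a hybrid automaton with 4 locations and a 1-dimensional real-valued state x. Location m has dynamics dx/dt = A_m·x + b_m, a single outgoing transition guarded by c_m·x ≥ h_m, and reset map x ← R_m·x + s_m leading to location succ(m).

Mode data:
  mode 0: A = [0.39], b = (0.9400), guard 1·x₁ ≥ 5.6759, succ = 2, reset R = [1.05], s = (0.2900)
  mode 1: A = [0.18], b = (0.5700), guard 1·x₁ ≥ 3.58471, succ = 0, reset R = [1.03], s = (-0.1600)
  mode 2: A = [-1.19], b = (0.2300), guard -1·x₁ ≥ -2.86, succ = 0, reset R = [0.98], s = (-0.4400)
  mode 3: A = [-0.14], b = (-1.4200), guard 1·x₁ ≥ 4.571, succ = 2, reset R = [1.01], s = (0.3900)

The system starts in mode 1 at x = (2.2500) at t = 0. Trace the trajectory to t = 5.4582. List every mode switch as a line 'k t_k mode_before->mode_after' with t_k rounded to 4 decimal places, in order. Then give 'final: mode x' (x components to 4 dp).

Mode 1: guard c·x = 3.5847 hit at Δt = 1.2237 (t = 1.2237), x⁻ = (3.5847) → reset → x⁺ = (3.5323), jump to mode 0
Mode 0: guard c·x = 5.6759 hit at Δt = 0.7898 (t = 2.0135), x⁻ = (5.6759) → reset → x⁺ = (6.2497), jump to mode 2
Mode 2: guard c·x = -2.8600 hit at Δt = 0.6893 (t = 2.7028), x⁻ = (2.8600) → reset → x⁺ = (2.3628), jump to mode 0
Mode 0: guard c·x = 5.6759 hit at Δt = 1.3517 (t = 4.0545), x⁻ = (5.6759) → reset → x⁺ = (6.2497), jump to mode 2
Mode 2: guard c·x = -2.8600 hit at Δt = 0.6893 (t = 4.7438), x⁻ = (2.8600) → reset → x⁺ = (2.3628), jump to mode 0
Mode 0: flow for 0.7144 to horizon, guard not reached → x = (3.8964)

1 1.2237 1->0
2 2.0135 0->2
3 2.7028 2->0
4 4.0545 0->2
5 4.7438 2->0
final: 0 3.8964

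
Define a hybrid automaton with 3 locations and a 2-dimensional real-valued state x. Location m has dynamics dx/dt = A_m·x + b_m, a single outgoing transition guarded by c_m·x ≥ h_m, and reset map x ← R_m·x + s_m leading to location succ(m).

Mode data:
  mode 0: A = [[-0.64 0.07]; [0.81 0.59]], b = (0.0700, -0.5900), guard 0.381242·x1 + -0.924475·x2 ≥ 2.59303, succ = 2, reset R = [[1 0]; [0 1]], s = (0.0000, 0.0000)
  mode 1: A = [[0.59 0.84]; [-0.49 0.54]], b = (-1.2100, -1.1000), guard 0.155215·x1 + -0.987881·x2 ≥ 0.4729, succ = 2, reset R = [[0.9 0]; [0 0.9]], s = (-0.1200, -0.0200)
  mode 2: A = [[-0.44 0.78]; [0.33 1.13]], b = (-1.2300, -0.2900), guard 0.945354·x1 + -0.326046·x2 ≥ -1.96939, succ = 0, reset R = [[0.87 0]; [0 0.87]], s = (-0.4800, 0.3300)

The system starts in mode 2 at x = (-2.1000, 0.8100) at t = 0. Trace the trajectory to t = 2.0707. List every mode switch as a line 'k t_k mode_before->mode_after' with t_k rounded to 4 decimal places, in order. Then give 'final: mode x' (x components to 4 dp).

Mode 2: guard c·x = -1.9694 hit at Δt = 1.1816 (t = 1.1816), x⁻ = (-1.8269, 0.7433) → reset → x⁺ = (-2.0694, 0.9766), jump to mode 0
Mode 0: flow for 0.8891 to horizon, guard not reached → x = (-1.1165, -0.5371)

1 1.1816 2->0
final: 0 -1.1165 -0.5371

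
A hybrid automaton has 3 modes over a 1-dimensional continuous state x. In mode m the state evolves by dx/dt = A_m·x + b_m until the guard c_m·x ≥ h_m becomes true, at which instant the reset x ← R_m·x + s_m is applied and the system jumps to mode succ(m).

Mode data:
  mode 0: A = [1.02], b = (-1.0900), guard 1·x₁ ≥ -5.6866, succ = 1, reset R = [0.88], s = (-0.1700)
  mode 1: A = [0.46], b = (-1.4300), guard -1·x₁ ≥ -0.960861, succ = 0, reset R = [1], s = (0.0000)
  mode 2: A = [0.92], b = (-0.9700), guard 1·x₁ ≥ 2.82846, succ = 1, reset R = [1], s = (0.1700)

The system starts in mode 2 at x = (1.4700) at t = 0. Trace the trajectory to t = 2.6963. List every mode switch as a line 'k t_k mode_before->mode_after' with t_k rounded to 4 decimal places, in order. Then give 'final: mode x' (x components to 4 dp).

Mode 2: guard c·x = 2.8285 hit at Δt = 1.5774 (t = 1.5774), x⁻ = (2.8285) → reset → x⁺ = (2.9985), jump to mode 1
Mode 1: flow for 1.1189 to horizon, guard not reached → x = (2.9243)

1 1.5774 2->1
final: 1 2.9243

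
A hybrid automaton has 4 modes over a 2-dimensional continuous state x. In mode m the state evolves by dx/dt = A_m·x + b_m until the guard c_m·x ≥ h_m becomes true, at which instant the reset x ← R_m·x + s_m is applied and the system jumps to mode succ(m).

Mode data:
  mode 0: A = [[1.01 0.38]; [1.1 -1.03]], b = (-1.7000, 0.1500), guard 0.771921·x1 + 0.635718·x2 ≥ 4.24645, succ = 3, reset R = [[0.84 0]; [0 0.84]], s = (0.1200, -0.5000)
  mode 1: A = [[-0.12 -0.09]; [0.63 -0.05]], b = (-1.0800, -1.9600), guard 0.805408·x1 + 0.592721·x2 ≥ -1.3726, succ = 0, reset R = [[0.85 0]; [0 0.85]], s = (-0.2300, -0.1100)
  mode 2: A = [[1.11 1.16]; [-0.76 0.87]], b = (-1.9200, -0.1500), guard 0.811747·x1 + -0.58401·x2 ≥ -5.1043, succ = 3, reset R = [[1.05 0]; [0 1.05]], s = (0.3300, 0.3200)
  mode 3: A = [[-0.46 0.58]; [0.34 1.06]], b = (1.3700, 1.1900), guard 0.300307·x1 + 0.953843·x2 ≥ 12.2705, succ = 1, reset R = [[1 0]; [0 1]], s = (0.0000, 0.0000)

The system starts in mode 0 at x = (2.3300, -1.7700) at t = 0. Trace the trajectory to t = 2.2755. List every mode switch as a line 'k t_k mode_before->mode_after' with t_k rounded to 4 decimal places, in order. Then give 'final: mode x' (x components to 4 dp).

Mode 0: guard c·x = 4.2465 hit at Δt = 1.2573 (t = 1.2573), x⁻ = (3.9078, 1.9347) → reset → x⁺ = (3.4026, 1.1251), jump to mode 3
Mode 3: flow for 1.0182 to horizon, guard not reached → x = (5.1932, 7.9158)

1 1.2573 0->3
final: 3 5.1932 7.9158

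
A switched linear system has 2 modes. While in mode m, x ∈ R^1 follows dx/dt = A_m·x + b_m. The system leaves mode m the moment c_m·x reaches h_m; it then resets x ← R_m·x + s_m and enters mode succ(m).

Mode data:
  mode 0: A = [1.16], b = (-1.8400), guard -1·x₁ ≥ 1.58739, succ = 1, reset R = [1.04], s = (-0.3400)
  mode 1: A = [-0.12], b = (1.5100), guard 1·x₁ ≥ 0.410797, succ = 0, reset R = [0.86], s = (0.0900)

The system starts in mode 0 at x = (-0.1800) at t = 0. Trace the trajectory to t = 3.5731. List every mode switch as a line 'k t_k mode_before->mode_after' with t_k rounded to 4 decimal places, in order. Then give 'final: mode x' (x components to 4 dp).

Mode 0: guard c·x = 1.5874 hit at Δt = 0.5052 (t = 0.5052), x⁻ = (-1.5874) → reset → x⁺ = (-1.9909), jump to mode 1
Mode 1: guard c·x = 0.4108 hit at Δt = 1.5006 (t = 2.0058), x⁻ = (0.4108) → reset → x⁺ = (0.4433), jump to mode 0
Mode 0: guard c·x = 1.5874 hit at Δt = 0.8804 (t = 2.8862), x⁻ = (-1.5874) → reset → x⁺ = (-1.9909), jump to mode 1
Mode 1: flow for 0.6869 to horizon, guard not reached → x = (-0.8378)

1 0.5052 0->1
2 2.0058 1->0
3 2.8862 0->1
final: 1 -0.8378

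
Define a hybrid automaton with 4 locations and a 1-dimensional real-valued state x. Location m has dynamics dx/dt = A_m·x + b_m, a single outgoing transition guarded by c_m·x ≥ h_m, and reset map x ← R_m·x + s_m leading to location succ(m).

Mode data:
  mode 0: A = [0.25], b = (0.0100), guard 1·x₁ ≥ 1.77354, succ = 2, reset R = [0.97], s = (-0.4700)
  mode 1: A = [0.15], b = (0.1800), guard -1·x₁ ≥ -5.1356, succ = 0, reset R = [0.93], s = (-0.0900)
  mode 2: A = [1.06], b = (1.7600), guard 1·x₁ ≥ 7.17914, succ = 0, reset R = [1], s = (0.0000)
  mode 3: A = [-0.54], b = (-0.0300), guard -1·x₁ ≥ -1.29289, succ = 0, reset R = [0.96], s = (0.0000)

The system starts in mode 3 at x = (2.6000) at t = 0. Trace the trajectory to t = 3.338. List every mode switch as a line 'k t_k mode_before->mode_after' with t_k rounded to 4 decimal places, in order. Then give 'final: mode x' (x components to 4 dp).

Mode 3: guard c·x = -1.2929 hit at Δt = 1.2550 (t = 1.2550), x⁻ = (1.2929) → reset → x⁺ = (1.2412), jump to mode 0
Mode 0: guard c·x = 1.7735 hit at Δt = 1.3900 (t = 2.6450), x⁻ = (1.7735) → reset → x⁺ = (1.2503), jump to mode 2
Mode 2: flow for 0.6930 to horizon, guard not reached → x = (4.4072)

1 1.2550 3->0
2 2.6450 0->2
final: 2 4.4072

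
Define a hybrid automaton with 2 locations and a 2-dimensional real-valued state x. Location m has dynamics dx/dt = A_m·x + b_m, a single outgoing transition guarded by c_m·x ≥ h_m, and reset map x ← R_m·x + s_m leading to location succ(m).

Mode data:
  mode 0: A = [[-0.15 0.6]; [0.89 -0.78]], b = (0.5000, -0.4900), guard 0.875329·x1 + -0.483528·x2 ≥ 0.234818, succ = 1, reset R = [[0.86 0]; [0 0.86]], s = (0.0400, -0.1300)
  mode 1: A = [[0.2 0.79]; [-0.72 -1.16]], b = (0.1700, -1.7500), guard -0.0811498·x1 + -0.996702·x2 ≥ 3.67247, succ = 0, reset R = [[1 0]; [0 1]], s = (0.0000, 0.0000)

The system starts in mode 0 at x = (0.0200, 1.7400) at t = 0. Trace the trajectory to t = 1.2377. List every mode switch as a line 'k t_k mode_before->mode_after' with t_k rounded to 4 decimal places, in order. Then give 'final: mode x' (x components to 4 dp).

1 0.6631 0->1
final: 1 0.9434 -0.6292

Mode 0: guard c·x = 0.2348 hit at Δt = 0.6631 (t = 0.6631), x⁻ = (0.8252, 1.0082) → reset → x⁺ = (0.7497, 0.7370), jump to mode 1
Mode 1: flow for 0.5746 to horizon, guard not reached → x = (0.9434, -0.6292)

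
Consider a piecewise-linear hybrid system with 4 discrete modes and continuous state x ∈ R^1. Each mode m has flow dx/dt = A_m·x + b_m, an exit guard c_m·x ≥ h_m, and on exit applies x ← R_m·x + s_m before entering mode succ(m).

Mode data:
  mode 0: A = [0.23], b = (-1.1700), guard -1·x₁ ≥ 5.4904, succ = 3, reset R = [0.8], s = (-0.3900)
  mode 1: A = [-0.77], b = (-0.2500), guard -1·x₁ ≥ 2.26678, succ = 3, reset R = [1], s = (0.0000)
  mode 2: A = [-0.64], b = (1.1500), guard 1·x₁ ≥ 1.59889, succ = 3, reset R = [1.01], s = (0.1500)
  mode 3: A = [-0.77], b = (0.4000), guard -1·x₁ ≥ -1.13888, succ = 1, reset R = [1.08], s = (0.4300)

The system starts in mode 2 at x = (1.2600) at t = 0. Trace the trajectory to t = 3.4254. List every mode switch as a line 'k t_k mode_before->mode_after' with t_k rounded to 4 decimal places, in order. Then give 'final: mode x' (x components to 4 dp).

1 1.5587 2->3
2 2.4658 3->1
final: 1 0.6233

Mode 2: guard c·x = 1.5989 hit at Δt = 1.5587 (t = 1.5587), x⁻ = (1.5989) → reset → x⁺ = (1.7649), jump to mode 3
Mode 3: guard c·x = -1.1389 hit at Δt = 0.9071 (t = 2.4658), x⁻ = (1.1389) → reset → x⁺ = (1.6600), jump to mode 1
Mode 1: flow for 0.9596 to horizon, guard not reached → x = (0.6233)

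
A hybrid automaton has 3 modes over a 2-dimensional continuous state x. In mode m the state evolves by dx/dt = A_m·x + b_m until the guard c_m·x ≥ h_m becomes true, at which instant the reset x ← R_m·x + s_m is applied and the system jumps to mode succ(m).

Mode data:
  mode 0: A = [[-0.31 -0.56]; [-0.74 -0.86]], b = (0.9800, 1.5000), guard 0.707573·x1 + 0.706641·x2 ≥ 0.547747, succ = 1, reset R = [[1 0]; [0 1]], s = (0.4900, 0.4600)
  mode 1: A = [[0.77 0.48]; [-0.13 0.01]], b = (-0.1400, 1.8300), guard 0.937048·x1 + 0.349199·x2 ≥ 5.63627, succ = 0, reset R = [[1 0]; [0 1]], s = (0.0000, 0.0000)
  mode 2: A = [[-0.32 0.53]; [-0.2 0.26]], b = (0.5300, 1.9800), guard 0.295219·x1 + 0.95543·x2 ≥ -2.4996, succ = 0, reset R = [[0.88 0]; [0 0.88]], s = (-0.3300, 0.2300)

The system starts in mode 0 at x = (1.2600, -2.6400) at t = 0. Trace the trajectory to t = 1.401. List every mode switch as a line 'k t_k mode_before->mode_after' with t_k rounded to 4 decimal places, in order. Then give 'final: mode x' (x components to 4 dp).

Mode 0: guard c·x = 0.5477 hit at Δt = 0.6378 (t = 0.6378), x⁻ = (2.2292, -1.4570) → reset → x⁺ = (2.7192, -0.9970), jump to mode 1
Mode 1: flow for 0.7632 to horizon, guard not reached → x = (4.4939, 0.0501)

1 0.6378 0->1
final: 1 4.4939 0.0501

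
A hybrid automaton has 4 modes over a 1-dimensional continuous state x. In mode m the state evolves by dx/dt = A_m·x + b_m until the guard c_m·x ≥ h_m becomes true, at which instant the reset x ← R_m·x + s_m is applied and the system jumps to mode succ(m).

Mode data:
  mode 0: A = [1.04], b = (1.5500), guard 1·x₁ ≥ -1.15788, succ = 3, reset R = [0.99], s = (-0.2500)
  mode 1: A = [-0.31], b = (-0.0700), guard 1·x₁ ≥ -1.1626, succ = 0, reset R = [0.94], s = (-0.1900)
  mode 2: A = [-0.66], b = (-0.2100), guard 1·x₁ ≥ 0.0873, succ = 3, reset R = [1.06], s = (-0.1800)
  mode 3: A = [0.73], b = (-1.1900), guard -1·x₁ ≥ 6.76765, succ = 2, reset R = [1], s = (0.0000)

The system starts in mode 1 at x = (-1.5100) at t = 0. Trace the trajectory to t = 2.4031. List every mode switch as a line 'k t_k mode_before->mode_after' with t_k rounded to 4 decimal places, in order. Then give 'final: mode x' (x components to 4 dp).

Mode 1: guard c·x = -1.1626 hit at Δt = 1.0175 (t = 1.0175), x⁻ = (-1.1626) → reset → x⁺ = (-1.2828), jump to mode 0
Mode 0: guard c·x = -1.1579 hit at Δt = 0.4532 (t = 1.4707), x⁻ = (-1.1579) → reset → x⁺ = (-1.3963), jump to mode 3
Mode 3: flow for 0.9324 to horizon, guard not reached → x = (-4.3476)

1 1.0175 1->0
2 1.4707 0->3
final: 3 -4.3476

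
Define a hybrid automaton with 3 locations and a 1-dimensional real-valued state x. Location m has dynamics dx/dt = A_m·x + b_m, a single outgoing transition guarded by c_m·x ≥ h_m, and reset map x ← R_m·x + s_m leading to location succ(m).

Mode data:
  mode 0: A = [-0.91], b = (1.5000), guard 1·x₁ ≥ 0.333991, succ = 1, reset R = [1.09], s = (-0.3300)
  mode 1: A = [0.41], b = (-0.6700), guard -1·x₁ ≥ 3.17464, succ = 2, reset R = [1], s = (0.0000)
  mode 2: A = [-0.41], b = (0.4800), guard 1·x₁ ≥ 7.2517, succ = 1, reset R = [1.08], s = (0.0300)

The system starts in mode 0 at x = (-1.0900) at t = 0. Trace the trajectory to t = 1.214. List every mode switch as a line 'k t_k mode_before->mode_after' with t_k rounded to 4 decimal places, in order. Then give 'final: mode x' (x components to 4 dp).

Mode 0: guard c·x = 0.3340 hit at Δt = 0.8066 (t = 0.8066), x⁻ = (0.3340) → reset → x⁺ = (0.0341), jump to mode 1
Mode 1: flow for 0.4074 to horizon, guard not reached → x = (-0.2568)

1 0.8066 0->1
final: 1 -0.2568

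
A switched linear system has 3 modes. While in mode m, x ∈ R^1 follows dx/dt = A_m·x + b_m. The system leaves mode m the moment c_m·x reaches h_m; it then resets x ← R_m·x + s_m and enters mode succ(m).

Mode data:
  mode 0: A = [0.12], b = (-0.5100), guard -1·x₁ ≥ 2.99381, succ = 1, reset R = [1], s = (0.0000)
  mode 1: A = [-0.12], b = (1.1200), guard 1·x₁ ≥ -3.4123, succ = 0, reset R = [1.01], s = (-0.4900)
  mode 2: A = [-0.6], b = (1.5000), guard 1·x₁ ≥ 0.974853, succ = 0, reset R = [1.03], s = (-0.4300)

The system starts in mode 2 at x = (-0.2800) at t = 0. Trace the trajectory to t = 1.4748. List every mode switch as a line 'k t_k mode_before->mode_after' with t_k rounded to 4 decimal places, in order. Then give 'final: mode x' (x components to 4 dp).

Mode 2: guard c·x = 0.9749 hit at Δt = 1.0006 (t = 1.0006), x⁻ = (0.9749) → reset → x⁺ = (0.5741), jump to mode 0
Mode 0: flow for 0.4742 to horizon, guard not reached → x = (0.3589)

1 1.0006 2->0
final: 0 0.3589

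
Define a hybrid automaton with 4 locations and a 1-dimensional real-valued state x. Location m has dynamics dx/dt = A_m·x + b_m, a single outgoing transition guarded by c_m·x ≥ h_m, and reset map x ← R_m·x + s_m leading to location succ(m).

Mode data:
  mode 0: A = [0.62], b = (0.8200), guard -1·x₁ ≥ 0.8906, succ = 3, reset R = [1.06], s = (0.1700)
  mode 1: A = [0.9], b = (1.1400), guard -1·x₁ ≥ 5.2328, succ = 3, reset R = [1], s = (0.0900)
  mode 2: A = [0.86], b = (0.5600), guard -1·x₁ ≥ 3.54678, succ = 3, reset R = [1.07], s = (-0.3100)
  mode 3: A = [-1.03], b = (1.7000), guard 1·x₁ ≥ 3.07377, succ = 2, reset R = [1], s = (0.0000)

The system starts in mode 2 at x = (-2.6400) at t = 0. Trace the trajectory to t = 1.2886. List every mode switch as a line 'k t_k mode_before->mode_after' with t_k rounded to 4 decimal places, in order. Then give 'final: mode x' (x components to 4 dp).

1 0.4368 2->3
final: 3 -0.7431

Mode 2: guard c·x = 3.5468 hit at Δt = 0.4368 (t = 0.4368), x⁻ = (-3.5468) → reset → x⁺ = (-4.1051), jump to mode 3
Mode 3: flow for 0.8518 to horizon, guard not reached → x = (-0.7431)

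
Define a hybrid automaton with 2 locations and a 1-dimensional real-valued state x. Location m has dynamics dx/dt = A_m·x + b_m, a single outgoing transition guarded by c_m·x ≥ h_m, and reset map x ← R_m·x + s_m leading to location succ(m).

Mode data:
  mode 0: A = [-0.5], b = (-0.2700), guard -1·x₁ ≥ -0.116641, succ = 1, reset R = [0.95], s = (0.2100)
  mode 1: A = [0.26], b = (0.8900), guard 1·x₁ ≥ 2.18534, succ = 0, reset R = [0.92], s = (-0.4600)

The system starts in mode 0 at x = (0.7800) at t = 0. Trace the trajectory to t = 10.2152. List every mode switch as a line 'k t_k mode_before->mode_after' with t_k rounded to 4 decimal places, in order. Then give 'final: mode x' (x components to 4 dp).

Mode 0: guard c·x = -0.1166 hit at Δt = 1.3965 (t = 1.3965), x⁻ = (0.1166) → reset → x⁺ = (0.3208), jump to mode 1
Mode 1: guard c·x = 2.1853 hit at Δt = 1.5544 (t = 2.9509), x⁻ = (2.1853) → reset → x⁺ = (1.5505), jump to mode 0
Mode 0: guard c·x = -0.1166 hit at Δt = 2.3161 (t = 5.2670), x⁻ = (0.1166) → reset → x⁺ = (0.3208), jump to mode 1
Mode 1: guard c·x = 2.1853 hit at Δt = 1.5544 (t = 6.8214), x⁻ = (2.1853) → reset → x⁺ = (1.5505), jump to mode 0
Mode 0: guard c·x = -0.1166 hit at Δt = 2.3161 (t = 9.1374), x⁻ = (0.1166) → reset → x⁺ = (0.3208), jump to mode 1
Mode 1: flow for 1.0778 to horizon, guard not reached → x = (1.5317)

1 1.3965 0->1
2 2.9509 1->0
3 5.2670 0->1
4 6.8214 1->0
5 9.1374 0->1
final: 1 1.5317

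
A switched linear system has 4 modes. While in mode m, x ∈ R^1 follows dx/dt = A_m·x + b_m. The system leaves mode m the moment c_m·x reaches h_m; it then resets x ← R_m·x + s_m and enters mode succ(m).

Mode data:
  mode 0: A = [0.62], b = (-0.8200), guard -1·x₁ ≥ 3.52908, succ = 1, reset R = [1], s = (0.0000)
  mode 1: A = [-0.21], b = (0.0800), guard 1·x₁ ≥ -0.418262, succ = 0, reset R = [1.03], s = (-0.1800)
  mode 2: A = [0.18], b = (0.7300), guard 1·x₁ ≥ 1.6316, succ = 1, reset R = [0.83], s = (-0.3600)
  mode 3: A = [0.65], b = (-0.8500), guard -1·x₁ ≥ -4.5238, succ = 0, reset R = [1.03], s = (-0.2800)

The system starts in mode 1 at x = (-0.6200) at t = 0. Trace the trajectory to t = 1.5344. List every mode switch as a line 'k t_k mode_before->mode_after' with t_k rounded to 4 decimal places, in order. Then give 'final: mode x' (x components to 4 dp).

1 1.0718 1->0
final: 0 -1.2530

Mode 1: guard c·x = -0.4183 hit at Δt = 1.0718 (t = 1.0718), x⁻ = (-0.4183) → reset → x⁺ = (-0.6108), jump to mode 0
Mode 0: flow for 0.4626 to horizon, guard not reached → x = (-1.2530)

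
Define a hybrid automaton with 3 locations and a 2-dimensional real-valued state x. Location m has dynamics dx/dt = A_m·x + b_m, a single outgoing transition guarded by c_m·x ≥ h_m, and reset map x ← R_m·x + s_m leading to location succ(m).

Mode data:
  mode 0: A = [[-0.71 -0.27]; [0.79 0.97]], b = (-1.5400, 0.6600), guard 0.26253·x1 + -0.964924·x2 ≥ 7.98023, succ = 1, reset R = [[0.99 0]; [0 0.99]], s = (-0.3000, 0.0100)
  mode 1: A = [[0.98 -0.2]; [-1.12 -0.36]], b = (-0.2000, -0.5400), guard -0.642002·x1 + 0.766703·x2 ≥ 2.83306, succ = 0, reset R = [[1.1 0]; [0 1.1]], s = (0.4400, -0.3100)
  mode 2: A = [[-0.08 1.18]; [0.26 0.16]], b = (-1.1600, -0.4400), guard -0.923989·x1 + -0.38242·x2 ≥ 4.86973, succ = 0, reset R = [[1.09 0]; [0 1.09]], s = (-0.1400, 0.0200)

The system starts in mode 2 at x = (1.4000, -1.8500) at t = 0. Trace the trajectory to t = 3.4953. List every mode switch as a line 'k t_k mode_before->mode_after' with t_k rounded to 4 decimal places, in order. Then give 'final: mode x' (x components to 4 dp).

Mode 2: guard c·x = 4.8697 hit at Δt = 1.3460 (t = 1.3460), x⁻ = (-3.8855, -3.3461) → reset → x⁺ = (-4.3752, -3.6272), jump to mode 0
Mode 0: guard c·x = 7.9802 hit at Δt = 0.6674 (t = 2.0134), x⁻ = (-2.6375, -8.9879) → reset → x⁺ = (-2.9111, -8.8880), jump to mode 1
Mode 1: guard c·x = 2.8331 hit at Δt = 1.1202 (t = 3.1336), x⁻ = (-6.6320, -1.8582) → reset → x⁺ = (-6.8552, -2.3540), jump to mode 0
Mode 0: flow for 0.3617 to horizon, guard not reached → x = (-5.4686, -5.1781)

1 1.3460 2->0
2 2.0134 0->1
3 3.1336 1->0
final: 0 -5.4686 -5.1781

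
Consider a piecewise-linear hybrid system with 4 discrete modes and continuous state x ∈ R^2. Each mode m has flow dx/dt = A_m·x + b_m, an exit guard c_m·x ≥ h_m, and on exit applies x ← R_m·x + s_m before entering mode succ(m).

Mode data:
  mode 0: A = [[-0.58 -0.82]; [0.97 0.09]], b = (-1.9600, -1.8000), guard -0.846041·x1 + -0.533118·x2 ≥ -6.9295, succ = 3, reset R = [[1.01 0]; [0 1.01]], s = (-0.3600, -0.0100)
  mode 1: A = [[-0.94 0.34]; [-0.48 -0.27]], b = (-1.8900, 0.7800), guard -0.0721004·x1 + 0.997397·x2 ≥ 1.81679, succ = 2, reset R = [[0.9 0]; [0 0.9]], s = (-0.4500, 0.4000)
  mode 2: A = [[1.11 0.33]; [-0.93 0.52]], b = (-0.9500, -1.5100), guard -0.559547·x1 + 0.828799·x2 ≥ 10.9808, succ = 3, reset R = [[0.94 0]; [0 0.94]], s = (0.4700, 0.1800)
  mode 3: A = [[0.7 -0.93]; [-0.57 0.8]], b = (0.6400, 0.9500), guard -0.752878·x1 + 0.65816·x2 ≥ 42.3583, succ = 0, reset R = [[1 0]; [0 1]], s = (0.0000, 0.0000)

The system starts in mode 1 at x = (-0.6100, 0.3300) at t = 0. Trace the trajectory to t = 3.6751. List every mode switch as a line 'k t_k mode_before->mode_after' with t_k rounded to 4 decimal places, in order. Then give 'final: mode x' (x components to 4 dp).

1 1.3654 1->2
2 2.8006 2->3
final: 3 -27.6536 26.9142

Mode 1: guard c·x = 1.8168 hit at Δt = 1.3654 (t = 1.3654), x⁻ = (-1.3135, 1.7266) → reset → x⁺ = (-1.6322, 1.9539), jump to mode 2
Mode 2: guard c·x = 10.9808 hit at Δt = 1.4352 (t = 2.8006), x⁻ = (-7.4889, 8.1931) → reset → x⁺ = (-6.5695, 7.8815), jump to mode 3
Mode 3: flow for 0.8745 to horizon, guard not reached → x = (-27.6536, 26.9142)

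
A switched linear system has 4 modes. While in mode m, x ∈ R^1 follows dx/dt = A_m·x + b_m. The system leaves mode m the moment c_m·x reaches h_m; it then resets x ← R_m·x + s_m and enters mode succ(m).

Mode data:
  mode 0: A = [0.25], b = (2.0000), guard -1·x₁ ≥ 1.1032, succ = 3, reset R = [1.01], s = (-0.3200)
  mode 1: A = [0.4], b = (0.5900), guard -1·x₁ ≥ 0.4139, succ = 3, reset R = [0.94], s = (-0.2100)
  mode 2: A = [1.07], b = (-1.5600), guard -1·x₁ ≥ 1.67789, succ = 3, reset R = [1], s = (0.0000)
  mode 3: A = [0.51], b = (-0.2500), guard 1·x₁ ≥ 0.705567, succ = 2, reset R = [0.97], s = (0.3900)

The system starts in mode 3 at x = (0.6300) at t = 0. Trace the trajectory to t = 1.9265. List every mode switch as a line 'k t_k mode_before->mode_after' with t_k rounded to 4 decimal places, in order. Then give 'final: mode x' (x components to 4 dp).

Mode 3: guard c·x = 0.7056 hit at Δt = 0.8473 (t = 0.8473), x⁻ = (0.7056) → reset → x⁺ = (1.0744), jump to mode 2
Mode 2: flow for 1.0792 to horizon, guard not reached → x = (0.2409)

1 0.8473 3->2
final: 2 0.2409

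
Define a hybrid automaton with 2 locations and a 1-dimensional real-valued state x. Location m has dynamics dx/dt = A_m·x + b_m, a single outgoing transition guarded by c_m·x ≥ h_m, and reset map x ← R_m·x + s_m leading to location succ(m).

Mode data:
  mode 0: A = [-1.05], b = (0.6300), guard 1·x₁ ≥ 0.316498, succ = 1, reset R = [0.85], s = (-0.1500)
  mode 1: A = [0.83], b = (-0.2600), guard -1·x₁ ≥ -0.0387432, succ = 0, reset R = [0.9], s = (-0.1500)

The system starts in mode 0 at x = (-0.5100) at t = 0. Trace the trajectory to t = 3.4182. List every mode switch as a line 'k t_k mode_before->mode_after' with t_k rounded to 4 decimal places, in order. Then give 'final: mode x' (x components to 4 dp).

1 1.2999 0->1
2 1.7167 1->0
3 2.5979 0->1
4 3.0147 1->0
final: 0 0.1319

Mode 0: guard c·x = 0.3165 hit at Δt = 1.2999 (t = 1.2999), x⁻ = (0.3165) → reset → x⁺ = (0.1190), jump to mode 1
Mode 1: guard c·x = -0.0387 hit at Δt = 0.4168 (t = 1.7167), x⁻ = (0.0387) → reset → x⁺ = (-0.1151), jump to mode 0
Mode 0: guard c·x = 0.3165 hit at Δt = 0.8812 (t = 2.5979), x⁻ = (0.3165) → reset → x⁺ = (0.1190), jump to mode 1
Mode 1: guard c·x = -0.0387 hit at Δt = 0.4168 (t = 3.0147), x⁻ = (0.0387) → reset → x⁺ = (-0.1151), jump to mode 0
Mode 0: flow for 0.4035 to horizon, guard not reached → x = (0.1319)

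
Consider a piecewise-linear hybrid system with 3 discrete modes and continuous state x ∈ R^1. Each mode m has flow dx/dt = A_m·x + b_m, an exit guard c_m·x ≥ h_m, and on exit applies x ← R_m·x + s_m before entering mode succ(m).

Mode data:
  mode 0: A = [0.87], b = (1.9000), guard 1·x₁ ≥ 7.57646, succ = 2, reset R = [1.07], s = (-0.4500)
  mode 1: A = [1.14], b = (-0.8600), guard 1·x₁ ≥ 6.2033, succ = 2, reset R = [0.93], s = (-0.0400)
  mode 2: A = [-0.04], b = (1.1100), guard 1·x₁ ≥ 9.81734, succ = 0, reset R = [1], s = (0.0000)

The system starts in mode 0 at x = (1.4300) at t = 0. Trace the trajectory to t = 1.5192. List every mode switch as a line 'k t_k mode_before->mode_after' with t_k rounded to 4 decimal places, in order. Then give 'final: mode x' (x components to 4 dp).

Mode 0: guard c·x = 7.5765 hit at Δt = 1.1420 (t = 1.1420), x⁻ = (7.5765) → reset → x⁺ = (7.6568), jump to mode 2
Mode 2: flow for 0.3772 to horizon, guard not reached → x = (7.9577)

1 1.1420 0->2
final: 2 7.9577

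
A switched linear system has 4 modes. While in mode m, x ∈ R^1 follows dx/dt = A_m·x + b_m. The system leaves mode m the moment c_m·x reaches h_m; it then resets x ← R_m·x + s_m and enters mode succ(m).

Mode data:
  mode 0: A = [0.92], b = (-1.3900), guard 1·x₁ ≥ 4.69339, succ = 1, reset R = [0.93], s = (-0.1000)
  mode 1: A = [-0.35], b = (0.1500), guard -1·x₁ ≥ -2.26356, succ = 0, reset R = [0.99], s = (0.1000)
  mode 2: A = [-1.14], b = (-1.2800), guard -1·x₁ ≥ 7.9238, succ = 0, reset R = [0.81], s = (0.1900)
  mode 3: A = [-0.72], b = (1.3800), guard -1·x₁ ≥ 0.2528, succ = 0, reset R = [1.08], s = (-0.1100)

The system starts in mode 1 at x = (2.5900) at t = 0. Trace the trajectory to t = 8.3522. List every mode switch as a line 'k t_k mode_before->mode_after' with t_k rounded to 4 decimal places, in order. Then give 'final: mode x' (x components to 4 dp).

1 0.4678 1->0
2 1.9286 0->1
3 4.0356 1->0
4 5.4964 0->1
5 7.6035 1->0
final: 0 3.1638

Mode 1: guard c·x = -2.2636 hit at Δt = 0.4678 (t = 0.4678), x⁻ = (2.2636) → reset → x⁺ = (2.3409), jump to mode 0
Mode 0: guard c·x = 4.6934 hit at Δt = 1.4608 (t = 1.9286), x⁻ = (4.6934) → reset → x⁺ = (4.2649), jump to mode 1
Mode 1: guard c·x = -2.2636 hit at Δt = 2.1070 (t = 4.0356), x⁻ = (2.2636) → reset → x⁺ = (2.3409), jump to mode 0
Mode 0: guard c·x = 4.6934 hit at Δt = 1.4608 (t = 5.4964), x⁻ = (4.6934) → reset → x⁺ = (4.2649), jump to mode 1
Mode 1: guard c·x = -2.2636 hit at Δt = 2.1070 (t = 7.6035), x⁻ = (2.2636) → reset → x⁺ = (2.3409), jump to mode 0
Mode 0: flow for 0.7487 to horizon, guard not reached → x = (3.1638)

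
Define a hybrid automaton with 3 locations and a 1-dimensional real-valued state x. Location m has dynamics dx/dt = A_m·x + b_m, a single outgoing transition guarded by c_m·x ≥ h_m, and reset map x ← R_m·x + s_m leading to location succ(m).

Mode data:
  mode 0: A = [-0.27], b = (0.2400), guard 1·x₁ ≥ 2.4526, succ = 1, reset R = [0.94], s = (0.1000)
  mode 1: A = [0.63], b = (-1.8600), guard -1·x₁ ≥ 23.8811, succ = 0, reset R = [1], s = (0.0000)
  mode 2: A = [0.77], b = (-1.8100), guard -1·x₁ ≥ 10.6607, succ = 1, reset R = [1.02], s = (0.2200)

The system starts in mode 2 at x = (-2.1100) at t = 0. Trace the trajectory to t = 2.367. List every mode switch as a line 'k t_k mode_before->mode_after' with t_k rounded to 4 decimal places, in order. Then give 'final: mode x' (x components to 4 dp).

1 1.3903 2->1
final: 1 -22.2227

Mode 2: guard c·x = 10.6607 hit at Δt = 1.3903 (t = 1.3903), x⁻ = (-10.6607) → reset → x⁺ = (-10.6539), jump to mode 1
Mode 1: flow for 0.9767 to horizon, guard not reached → x = (-22.2227)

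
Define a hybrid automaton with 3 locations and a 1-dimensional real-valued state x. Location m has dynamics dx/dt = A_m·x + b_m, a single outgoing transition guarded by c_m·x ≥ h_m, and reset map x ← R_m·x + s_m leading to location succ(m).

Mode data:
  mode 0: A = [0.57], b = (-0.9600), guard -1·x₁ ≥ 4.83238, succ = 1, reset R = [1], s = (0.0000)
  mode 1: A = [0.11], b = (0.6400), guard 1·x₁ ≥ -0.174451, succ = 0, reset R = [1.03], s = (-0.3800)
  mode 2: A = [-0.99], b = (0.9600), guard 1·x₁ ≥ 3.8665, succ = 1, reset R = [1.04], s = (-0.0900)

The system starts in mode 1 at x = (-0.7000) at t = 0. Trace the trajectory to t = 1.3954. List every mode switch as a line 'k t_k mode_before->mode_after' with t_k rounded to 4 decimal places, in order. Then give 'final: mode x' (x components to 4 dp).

Mode 1: guard c·x = -0.1745 hit at Δt = 0.8886 (t = 0.8886), x⁻ = (-0.1745) → reset → x⁺ = (-0.5597), jump to mode 0
Mode 0: flow for 0.5068 to horizon, guard not reached → x = (-1.3112)

1 0.8886 1->0
final: 0 -1.3112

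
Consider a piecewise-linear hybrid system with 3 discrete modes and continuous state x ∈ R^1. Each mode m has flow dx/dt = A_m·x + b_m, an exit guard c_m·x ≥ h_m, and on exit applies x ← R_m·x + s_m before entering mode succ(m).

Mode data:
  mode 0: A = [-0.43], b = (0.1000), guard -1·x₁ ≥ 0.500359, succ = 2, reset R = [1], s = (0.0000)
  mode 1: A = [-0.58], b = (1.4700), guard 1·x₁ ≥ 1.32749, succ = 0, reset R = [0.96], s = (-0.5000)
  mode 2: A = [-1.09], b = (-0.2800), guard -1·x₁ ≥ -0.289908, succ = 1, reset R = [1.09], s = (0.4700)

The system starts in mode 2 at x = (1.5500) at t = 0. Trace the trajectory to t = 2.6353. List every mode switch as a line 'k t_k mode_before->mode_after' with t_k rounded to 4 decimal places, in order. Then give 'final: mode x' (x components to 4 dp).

1 1.0966 2->1
2 1.7356 1->0
final: 0 0.6006

Mode 2: guard c·x = -0.2899 hit at Δt = 1.0966 (t = 1.0966), x⁻ = (0.2899) → reset → x⁺ = (0.7860), jump to mode 1
Mode 1: guard c·x = 1.3275 hit at Δt = 0.6390 (t = 1.7356), x⁻ = (1.3275) → reset → x⁺ = (0.7744), jump to mode 0
Mode 0: flow for 0.8997 to horizon, guard not reached → x = (0.6006)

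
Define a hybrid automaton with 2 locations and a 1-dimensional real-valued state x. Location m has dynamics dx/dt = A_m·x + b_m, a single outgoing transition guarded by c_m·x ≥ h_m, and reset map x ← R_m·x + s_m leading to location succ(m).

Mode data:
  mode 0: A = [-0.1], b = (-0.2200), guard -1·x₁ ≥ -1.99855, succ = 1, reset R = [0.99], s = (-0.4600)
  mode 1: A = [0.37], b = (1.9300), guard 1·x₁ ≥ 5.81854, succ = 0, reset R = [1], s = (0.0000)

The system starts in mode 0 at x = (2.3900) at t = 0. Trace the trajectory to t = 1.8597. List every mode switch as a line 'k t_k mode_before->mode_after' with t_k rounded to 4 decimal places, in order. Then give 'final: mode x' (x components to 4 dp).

1 0.8914 0->1
final: 1 4.4202

Mode 0: guard c·x = -1.9986 hit at Δt = 0.8914 (t = 0.8914), x⁻ = (1.9986) → reset → x⁺ = (1.5186), jump to mode 1
Mode 1: flow for 0.9683 to horizon, guard not reached → x = (4.4202)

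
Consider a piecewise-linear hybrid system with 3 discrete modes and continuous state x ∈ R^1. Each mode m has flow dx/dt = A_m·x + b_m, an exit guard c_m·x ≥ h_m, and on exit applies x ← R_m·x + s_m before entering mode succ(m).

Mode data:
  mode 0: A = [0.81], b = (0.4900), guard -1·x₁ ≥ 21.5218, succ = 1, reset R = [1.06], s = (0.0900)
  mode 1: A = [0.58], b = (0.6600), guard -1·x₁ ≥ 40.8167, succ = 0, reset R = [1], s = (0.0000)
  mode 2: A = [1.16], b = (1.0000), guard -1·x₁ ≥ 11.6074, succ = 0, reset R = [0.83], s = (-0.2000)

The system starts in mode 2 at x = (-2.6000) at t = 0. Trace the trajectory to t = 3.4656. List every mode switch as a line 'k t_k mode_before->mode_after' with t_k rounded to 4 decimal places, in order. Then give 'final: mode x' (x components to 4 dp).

1 1.5705 2->0
2 2.5806 0->1
final: 1 -37.2024

Mode 2: guard c·x = 11.6074 hit at Δt = 1.5705 (t = 1.5705), x⁻ = (-11.6074) → reset → x⁺ = (-9.8341), jump to mode 0
Mode 0: guard c·x = 21.5218 hit at Δt = 1.0101 (t = 2.5806), x⁻ = (-21.5218) → reset → x⁺ = (-22.7231), jump to mode 1
Mode 1: flow for 0.8850 to horizon, guard not reached → x = (-37.2024)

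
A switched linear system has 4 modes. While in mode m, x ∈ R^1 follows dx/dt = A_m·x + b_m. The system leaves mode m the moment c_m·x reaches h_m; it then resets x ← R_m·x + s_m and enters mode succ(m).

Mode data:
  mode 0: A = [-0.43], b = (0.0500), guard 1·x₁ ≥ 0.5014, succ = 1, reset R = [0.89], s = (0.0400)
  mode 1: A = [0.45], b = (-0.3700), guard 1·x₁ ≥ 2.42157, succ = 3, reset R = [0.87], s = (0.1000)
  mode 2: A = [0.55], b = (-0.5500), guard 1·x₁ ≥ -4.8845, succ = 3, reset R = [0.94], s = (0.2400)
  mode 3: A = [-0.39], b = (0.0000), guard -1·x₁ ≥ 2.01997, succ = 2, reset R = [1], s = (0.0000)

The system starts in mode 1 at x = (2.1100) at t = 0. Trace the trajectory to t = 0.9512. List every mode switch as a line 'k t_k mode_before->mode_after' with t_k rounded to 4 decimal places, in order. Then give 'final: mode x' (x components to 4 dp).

1 0.4815 1->3
final: 3 1.8374

Mode 1: guard c·x = 2.4216 hit at Δt = 0.4815 (t = 0.4815), x⁻ = (2.4216) → reset → x⁺ = (2.2068), jump to mode 3
Mode 3: flow for 0.4697 to horizon, guard not reached → x = (1.8374)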